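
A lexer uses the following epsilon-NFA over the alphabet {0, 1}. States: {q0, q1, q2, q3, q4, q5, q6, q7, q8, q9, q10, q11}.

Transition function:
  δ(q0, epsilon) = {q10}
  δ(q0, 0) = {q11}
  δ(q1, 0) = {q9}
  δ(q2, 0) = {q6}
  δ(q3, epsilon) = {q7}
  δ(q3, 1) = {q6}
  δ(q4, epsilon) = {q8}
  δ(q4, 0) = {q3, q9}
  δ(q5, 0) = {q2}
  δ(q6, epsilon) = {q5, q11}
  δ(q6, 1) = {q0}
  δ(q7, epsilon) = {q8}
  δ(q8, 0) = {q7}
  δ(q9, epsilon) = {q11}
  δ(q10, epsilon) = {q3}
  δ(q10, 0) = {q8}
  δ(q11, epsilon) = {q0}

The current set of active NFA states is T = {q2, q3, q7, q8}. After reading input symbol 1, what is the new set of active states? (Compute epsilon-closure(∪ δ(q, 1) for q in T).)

{q0, q3, q5, q6, q7, q8, q10, q11}

q3 on 1 → {q6}.
No 1-transition from q2, q7, q8.
Union after reading 1: {q6}.
Now take the epsilon-closure:
From q6 via epsilon: add q5, q11.
From q11 via epsilon: add q0.
From q0 via epsilon: add q10.
From q10 via epsilon: add q3.
From q3 via epsilon: add q7.
From q7 via epsilon: add q8.
No new states can be added; the closed set is {q0, q3, q5, q6, q7, q8, q10, q11}.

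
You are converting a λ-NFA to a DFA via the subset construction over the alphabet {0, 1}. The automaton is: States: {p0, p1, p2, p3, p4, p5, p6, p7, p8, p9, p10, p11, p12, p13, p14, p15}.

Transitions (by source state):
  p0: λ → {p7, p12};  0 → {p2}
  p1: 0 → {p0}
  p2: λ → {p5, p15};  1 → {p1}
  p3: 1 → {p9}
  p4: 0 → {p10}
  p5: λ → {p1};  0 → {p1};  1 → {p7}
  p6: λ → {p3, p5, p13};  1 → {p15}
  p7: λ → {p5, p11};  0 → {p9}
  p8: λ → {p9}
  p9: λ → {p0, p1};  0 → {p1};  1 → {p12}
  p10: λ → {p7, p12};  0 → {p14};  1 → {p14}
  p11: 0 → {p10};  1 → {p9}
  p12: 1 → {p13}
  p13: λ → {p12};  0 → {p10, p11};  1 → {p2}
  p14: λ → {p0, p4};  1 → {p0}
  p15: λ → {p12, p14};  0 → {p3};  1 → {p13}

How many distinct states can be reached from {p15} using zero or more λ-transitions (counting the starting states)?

9

Start with {p15}.
From p15 via λ: add p12, p14.
From p14 via λ: add p0, p4.
From p0 via λ: add p7.
From p7 via λ: add p5, p11.
From p5 via λ: add p1.
λ-closure = {p0, p1, p4, p5, p7, p11, p12, p14, p15}, which has 9 states.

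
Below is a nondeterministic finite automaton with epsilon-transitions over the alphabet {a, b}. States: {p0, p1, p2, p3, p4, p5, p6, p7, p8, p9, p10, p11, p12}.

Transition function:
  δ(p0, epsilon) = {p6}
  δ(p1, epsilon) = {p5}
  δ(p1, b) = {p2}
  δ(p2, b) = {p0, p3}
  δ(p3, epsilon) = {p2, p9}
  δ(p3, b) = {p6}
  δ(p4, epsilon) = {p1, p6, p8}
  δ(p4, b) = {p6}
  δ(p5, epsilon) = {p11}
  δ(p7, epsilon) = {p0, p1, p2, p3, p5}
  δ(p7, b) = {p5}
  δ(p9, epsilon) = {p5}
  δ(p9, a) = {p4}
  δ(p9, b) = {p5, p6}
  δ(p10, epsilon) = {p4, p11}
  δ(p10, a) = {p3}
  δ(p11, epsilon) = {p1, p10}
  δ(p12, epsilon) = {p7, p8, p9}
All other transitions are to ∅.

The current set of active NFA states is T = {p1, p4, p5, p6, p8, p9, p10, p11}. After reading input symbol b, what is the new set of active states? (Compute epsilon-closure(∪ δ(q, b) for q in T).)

{p1, p2, p4, p5, p6, p8, p10, p11}

p1 on b → {p2}.
p4 on b → {p6}.
p9 on b → {p5, p6}.
No b-transition from p5, p6, p8, p10, p11.
Union after reading b: {p2, p5, p6}.
Now take the epsilon-closure:
From p5 via epsilon: add p11.
From p11 via epsilon: add p1, p10.
From p10 via epsilon: add p4.
From p4 via epsilon: add p8.
No new states can be added; the closed set is {p1, p2, p4, p5, p6, p8, p10, p11}.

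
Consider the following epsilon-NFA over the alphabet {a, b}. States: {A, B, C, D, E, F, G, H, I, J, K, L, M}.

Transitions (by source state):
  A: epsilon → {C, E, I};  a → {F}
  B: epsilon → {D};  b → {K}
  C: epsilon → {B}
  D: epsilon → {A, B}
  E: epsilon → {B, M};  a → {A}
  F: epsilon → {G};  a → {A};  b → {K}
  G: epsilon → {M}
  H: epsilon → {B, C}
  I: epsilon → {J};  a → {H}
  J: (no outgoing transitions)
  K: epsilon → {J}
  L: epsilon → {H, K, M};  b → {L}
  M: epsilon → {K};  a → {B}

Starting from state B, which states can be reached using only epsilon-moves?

{A, B, C, D, E, I, J, K, M}

Start with {B}.
From B via epsilon: add D.
From D via epsilon: add A.
From A via epsilon: add C, E, I.
From E via epsilon: add M.
From I via epsilon: add J.
From M via epsilon: add K.
No new states can be added; the closed set is {A, B, C, D, E, I, J, K, M}.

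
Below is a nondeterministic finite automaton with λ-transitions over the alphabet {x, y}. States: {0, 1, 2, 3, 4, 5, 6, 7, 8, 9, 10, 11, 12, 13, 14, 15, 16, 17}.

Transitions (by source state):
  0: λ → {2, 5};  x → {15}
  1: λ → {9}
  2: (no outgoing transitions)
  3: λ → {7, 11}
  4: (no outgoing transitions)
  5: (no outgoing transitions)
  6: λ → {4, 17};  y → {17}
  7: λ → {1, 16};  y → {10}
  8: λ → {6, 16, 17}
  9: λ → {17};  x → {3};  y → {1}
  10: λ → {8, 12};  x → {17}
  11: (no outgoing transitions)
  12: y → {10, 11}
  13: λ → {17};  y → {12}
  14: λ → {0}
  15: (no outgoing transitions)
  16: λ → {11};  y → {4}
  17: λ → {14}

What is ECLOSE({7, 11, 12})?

{0, 1, 2, 5, 7, 9, 11, 12, 14, 16, 17}

Start with {7, 11, 12}.
From 7 via λ: add 1, 16.
From 1 via λ: add 9.
From 9 via λ: add 17.
From 17 via λ: add 14.
From 14 via λ: add 0.
From 0 via λ: add 2, 5.
No new states can be added; the closed set is {0, 1, 2, 5, 7, 9, 11, 12, 14, 16, 17}.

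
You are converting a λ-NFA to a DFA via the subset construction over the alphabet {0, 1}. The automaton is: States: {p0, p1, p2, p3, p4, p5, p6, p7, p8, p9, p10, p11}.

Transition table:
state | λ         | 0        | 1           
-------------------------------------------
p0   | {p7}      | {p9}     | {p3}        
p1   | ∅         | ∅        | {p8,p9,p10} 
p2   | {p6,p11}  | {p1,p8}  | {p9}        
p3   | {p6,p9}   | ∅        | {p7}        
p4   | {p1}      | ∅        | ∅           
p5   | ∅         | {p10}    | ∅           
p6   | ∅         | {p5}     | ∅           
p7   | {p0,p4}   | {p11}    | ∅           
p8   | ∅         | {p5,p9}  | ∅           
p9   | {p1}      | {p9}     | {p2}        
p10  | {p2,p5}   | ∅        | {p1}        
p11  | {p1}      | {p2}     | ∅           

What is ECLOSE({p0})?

{p0, p1, p4, p7}

Start with {p0}.
From p0 via λ: add p7.
From p7 via λ: add p4.
From p4 via λ: add p1.
No new states can be added; the closed set is {p0, p1, p4, p7}.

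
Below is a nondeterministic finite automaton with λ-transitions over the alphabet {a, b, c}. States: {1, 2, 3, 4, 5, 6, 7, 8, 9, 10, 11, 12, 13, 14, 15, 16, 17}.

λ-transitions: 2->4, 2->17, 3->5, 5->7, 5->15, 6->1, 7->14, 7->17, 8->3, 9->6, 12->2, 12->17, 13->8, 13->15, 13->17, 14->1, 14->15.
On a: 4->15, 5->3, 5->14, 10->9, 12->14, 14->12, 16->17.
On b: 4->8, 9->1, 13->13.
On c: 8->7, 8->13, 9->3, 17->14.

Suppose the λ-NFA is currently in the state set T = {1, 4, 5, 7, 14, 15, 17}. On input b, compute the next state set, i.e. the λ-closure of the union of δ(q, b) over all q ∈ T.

4 on b → {8}.
No b-transition from 1, 5, 7, 14, 15, 17.
Union after reading b: {8}.
Now take the λ-closure:
From 8 via λ: add 3.
From 3 via λ: add 5.
From 5 via λ: add 7, 15.
From 7 via λ: add 14, 17.
From 14 via λ: add 1.
No new states can be added; the closed set is {1, 3, 5, 7, 8, 14, 15, 17}.

{1, 3, 5, 7, 8, 14, 15, 17}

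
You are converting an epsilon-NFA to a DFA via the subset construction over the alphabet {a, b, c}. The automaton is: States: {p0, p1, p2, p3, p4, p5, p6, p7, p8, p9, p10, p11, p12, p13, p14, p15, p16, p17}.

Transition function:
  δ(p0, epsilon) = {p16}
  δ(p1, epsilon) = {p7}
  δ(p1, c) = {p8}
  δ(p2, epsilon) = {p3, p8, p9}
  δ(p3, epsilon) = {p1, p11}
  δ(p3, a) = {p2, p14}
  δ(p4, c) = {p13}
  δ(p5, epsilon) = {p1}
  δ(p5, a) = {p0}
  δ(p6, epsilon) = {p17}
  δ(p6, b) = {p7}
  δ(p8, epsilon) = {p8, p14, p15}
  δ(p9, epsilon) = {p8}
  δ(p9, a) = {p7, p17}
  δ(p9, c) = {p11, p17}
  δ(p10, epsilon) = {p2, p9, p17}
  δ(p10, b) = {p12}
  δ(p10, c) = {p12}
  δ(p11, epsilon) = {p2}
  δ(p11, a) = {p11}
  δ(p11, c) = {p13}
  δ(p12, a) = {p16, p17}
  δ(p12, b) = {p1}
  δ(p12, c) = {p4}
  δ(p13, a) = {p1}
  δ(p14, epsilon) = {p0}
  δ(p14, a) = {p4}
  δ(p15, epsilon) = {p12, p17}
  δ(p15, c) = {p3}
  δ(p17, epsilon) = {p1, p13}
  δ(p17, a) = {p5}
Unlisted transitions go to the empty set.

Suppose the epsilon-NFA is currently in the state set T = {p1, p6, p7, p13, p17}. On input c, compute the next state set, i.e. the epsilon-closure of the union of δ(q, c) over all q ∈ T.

p1 on c → {p8}.
No c-transition from p6, p7, p13, p17.
Union after reading c: {p8}.
Now take the epsilon-closure:
From p8 via epsilon: add p14, p15.
From p14 via epsilon: add p0.
From p15 via epsilon: add p12, p17.
From p0 via epsilon: add p16.
From p17 via epsilon: add p1, p13.
From p1 via epsilon: add p7.
No new states can be added; the closed set is {p0, p1, p7, p8, p12, p13, p14, p15, p16, p17}.

{p0, p1, p7, p8, p12, p13, p14, p15, p16, p17}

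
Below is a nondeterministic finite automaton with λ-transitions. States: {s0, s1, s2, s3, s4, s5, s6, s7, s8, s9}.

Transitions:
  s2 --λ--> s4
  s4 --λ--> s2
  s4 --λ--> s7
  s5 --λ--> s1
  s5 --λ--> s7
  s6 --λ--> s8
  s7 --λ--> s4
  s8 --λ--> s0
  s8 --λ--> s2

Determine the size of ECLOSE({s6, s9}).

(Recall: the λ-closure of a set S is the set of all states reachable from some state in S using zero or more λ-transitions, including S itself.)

7

Start with {s6, s9}.
From s6 via λ: add s8.
From s8 via λ: add s0, s2.
From s2 via λ: add s4.
From s4 via λ: add s7.
λ-closure = {s0, s2, s4, s6, s7, s8, s9}, which has 7 states.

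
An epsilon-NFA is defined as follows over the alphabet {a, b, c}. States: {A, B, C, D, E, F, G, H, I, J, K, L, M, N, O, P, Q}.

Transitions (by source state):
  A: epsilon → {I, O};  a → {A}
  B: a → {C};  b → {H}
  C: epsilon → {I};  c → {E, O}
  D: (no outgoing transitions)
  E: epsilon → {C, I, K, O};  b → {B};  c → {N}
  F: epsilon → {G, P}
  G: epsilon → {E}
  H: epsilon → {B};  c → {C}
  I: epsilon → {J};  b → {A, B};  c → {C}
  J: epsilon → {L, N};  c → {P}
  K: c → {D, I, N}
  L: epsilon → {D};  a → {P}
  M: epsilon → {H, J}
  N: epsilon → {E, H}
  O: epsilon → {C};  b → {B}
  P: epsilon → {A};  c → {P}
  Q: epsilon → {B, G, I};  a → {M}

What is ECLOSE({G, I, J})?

Start with {G, I, J}.
From G via epsilon: add E.
From J via epsilon: add L, N.
From E via epsilon: add C, K, O.
From L via epsilon: add D.
From N via epsilon: add H.
From H via epsilon: add B.
No new states can be added; the closed set is {B, C, D, E, G, H, I, J, K, L, N, O}.

{B, C, D, E, G, H, I, J, K, L, N, O}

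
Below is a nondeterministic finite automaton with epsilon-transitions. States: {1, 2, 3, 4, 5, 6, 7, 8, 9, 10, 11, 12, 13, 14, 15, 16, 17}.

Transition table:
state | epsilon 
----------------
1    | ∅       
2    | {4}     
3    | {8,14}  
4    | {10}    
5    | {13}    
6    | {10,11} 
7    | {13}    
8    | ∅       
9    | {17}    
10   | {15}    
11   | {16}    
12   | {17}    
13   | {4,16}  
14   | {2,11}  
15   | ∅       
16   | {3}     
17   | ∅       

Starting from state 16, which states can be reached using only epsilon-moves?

{2, 3, 4, 8, 10, 11, 14, 15, 16}

Start with {16}.
From 16 via epsilon: add 3.
From 3 via epsilon: add 8, 14.
From 14 via epsilon: add 2, 11.
From 2 via epsilon: add 4.
From 4 via epsilon: add 10.
From 10 via epsilon: add 15.
No new states can be added; the closed set is {2, 3, 4, 8, 10, 11, 14, 15, 16}.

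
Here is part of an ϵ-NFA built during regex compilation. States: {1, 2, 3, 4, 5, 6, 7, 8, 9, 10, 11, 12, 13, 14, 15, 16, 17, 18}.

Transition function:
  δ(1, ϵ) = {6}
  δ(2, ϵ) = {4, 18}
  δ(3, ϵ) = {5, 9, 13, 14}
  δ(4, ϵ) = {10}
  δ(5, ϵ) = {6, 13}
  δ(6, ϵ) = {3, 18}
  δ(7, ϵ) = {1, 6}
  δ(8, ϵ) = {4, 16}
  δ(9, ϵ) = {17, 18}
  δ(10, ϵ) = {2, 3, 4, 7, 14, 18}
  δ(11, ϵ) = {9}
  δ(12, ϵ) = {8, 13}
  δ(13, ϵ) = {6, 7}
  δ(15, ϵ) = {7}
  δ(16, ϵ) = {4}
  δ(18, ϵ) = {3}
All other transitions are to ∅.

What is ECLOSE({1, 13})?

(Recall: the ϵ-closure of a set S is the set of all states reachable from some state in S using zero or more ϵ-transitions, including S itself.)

{1, 3, 5, 6, 7, 9, 13, 14, 17, 18}

Start with {1, 13}.
From 1 via ϵ: add 6.
From 13 via ϵ: add 7.
From 6 via ϵ: add 3, 18.
From 3 via ϵ: add 5, 9, 14.
From 9 via ϵ: add 17.
No new states can be added; the closed set is {1, 3, 5, 6, 7, 9, 13, 14, 17, 18}.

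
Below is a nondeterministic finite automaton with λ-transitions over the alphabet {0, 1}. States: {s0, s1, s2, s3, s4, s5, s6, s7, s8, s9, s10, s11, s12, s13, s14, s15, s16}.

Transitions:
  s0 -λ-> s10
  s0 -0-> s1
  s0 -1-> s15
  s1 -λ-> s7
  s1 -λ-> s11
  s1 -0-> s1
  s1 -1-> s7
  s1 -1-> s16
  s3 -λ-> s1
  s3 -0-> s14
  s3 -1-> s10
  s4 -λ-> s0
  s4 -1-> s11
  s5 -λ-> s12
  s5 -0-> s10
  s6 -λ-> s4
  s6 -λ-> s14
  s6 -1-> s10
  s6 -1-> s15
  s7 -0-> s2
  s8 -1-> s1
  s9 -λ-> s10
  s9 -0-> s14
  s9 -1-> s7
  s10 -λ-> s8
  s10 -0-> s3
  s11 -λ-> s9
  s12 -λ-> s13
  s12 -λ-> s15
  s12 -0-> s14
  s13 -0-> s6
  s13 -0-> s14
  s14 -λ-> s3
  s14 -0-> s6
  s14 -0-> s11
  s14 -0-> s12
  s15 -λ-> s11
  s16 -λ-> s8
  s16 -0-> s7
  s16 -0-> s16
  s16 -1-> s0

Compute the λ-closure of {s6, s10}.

Start with {s6, s10}.
From s6 via λ: add s4, s14.
From s10 via λ: add s8.
From s4 via λ: add s0.
From s14 via λ: add s3.
From s3 via λ: add s1.
From s1 via λ: add s7, s11.
From s11 via λ: add s9.
No new states can be added; the closed set is {s0, s1, s3, s4, s6, s7, s8, s9, s10, s11, s14}.

{s0, s1, s3, s4, s6, s7, s8, s9, s10, s11, s14}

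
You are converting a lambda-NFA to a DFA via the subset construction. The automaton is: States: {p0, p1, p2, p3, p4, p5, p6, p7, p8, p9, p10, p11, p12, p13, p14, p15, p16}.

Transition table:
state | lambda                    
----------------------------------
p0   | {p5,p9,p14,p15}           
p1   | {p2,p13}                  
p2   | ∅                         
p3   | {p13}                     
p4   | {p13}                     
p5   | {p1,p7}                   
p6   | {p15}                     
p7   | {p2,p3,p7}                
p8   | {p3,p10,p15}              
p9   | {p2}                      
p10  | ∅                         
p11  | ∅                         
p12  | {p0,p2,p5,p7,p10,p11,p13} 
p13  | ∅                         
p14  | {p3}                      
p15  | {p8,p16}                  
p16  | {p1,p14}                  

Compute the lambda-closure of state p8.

{p1, p2, p3, p8, p10, p13, p14, p15, p16}

Start with {p8}.
From p8 via lambda: add p3, p10, p15.
From p3 via lambda: add p13.
From p15 via lambda: add p16.
From p16 via lambda: add p1, p14.
From p1 via lambda: add p2.
No new states can be added; the closed set is {p1, p2, p3, p8, p10, p13, p14, p15, p16}.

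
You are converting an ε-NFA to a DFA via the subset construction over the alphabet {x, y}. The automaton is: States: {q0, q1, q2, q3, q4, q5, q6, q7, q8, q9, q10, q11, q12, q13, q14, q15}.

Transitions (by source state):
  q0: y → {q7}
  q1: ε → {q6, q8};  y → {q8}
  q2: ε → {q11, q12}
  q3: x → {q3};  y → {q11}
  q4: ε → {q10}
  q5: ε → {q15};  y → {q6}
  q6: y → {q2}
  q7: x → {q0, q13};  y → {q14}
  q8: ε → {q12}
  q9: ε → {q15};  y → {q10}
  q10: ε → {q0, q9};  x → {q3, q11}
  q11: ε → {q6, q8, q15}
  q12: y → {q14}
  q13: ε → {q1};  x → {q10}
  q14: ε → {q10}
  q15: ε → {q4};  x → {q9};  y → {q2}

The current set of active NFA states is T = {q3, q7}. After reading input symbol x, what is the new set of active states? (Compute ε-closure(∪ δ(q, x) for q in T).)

q3 on x → {q3}.
q7 on x → {q0, q13}.
Union after reading x: {q0, q3, q13}.
Now take the ε-closure:
From q13 via ε: add q1.
From q1 via ε: add q6, q8.
From q8 via ε: add q12.
No new states can be added; the closed set is {q0, q1, q3, q6, q8, q12, q13}.

{q0, q1, q3, q6, q8, q12, q13}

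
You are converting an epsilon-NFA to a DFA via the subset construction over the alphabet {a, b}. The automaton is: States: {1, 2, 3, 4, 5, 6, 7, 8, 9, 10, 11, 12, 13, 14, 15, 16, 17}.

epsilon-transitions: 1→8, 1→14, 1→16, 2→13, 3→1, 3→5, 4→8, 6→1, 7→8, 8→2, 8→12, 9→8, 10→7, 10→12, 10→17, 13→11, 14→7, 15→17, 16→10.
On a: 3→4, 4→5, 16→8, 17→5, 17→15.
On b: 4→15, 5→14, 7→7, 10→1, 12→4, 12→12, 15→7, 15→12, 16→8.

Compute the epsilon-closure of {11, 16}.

Start with {11, 16}.
From 16 via epsilon: add 10.
From 10 via epsilon: add 7, 12, 17.
From 7 via epsilon: add 8.
From 8 via epsilon: add 2.
From 2 via epsilon: add 13.
No new states can be added; the closed set is {2, 7, 8, 10, 11, 12, 13, 16, 17}.

{2, 7, 8, 10, 11, 12, 13, 16, 17}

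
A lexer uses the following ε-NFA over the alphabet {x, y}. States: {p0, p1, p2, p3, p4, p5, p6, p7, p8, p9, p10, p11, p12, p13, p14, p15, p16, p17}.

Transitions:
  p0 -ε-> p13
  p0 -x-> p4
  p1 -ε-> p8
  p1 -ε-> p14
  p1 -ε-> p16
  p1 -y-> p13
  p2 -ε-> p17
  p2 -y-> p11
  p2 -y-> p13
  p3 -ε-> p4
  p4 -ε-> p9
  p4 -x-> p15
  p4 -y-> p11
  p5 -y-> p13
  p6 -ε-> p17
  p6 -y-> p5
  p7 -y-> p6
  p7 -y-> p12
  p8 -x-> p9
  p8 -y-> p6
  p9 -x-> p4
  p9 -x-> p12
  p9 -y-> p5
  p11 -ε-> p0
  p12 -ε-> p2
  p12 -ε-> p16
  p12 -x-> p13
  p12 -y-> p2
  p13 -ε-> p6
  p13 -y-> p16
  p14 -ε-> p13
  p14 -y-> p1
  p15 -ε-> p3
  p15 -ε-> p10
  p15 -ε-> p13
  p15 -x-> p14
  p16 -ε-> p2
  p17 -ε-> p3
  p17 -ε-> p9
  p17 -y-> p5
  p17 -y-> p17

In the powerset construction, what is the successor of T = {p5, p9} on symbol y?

{p3, p4, p5, p6, p9, p13, p17}

p5 on y → {p13}.
p9 on y → {p5}.
Union after reading y: {p5, p13}.
Now take the ε-closure:
From p13 via ε: add p6.
From p6 via ε: add p17.
From p17 via ε: add p3, p9.
From p3 via ε: add p4.
No new states can be added; the closed set is {p3, p4, p5, p6, p9, p13, p17}.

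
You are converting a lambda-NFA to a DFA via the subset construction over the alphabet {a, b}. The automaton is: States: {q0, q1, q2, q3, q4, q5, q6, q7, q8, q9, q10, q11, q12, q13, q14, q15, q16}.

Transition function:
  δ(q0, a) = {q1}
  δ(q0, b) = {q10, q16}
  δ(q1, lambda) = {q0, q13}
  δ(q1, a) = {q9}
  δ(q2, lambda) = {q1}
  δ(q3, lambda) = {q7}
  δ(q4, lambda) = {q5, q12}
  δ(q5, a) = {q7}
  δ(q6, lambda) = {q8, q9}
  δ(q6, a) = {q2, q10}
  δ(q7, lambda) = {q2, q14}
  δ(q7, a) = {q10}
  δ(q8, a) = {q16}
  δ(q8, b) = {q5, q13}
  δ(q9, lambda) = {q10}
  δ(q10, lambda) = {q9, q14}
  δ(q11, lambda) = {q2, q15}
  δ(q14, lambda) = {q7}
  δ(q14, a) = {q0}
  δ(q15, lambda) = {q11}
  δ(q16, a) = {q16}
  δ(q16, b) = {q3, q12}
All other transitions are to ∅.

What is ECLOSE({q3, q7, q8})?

{q0, q1, q2, q3, q7, q8, q13, q14}

Start with {q3, q7, q8}.
From q7 via lambda: add q2, q14.
From q2 via lambda: add q1.
From q1 via lambda: add q0, q13.
No new states can be added; the closed set is {q0, q1, q2, q3, q7, q8, q13, q14}.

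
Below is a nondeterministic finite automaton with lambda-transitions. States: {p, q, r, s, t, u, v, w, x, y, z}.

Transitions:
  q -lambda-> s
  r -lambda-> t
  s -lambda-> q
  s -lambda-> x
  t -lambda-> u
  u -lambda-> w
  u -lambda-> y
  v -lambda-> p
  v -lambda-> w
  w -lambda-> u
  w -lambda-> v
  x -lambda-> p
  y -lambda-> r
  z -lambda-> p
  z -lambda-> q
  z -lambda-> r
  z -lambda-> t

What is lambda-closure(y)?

{p, r, t, u, v, w, y}

Start with {y}.
From y via lambda: add r.
From r via lambda: add t.
From t via lambda: add u.
From u via lambda: add w.
From w via lambda: add v.
From v via lambda: add p.
No new states can be added; the closed set is {p, r, t, u, v, w, y}.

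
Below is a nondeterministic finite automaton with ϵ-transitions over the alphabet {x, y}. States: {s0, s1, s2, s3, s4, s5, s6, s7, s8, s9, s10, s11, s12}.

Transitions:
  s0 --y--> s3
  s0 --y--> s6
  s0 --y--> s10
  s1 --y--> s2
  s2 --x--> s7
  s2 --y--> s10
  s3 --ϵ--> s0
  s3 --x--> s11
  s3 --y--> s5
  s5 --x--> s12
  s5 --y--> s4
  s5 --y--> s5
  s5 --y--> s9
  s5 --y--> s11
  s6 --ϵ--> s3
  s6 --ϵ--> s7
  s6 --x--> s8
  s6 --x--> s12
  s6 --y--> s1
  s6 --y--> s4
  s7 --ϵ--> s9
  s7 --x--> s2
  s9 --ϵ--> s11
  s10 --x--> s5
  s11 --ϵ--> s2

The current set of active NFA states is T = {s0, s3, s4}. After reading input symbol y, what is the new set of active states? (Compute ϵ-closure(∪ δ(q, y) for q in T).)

s0 on y → {s3, s6, s10}.
s3 on y → {s5}.
No y-transition from s4.
Union after reading y: {s3, s5, s6, s10}.
Now take the ϵ-closure:
From s3 via ϵ: add s0.
From s6 via ϵ: add s7.
From s7 via ϵ: add s9.
From s9 via ϵ: add s11.
From s11 via ϵ: add s2.
No new states can be added; the closed set is {s0, s2, s3, s5, s6, s7, s9, s10, s11}.

{s0, s2, s3, s5, s6, s7, s9, s10, s11}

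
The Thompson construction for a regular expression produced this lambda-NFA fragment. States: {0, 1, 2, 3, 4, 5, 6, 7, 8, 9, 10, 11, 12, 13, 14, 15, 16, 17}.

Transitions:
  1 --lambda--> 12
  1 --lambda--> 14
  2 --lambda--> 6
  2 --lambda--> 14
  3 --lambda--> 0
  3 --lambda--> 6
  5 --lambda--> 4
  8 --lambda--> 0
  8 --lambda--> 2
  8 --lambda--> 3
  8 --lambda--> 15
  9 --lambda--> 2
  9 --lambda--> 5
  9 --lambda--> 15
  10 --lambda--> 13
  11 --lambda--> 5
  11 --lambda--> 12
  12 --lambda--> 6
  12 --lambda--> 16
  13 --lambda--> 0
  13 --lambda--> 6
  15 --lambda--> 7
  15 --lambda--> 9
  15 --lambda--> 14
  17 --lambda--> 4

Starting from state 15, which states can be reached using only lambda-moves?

{2, 4, 5, 6, 7, 9, 14, 15}

Start with {15}.
From 15 via lambda: add 7, 9, 14.
From 9 via lambda: add 2, 5.
From 2 via lambda: add 6.
From 5 via lambda: add 4.
No new states can be added; the closed set is {2, 4, 5, 6, 7, 9, 14, 15}.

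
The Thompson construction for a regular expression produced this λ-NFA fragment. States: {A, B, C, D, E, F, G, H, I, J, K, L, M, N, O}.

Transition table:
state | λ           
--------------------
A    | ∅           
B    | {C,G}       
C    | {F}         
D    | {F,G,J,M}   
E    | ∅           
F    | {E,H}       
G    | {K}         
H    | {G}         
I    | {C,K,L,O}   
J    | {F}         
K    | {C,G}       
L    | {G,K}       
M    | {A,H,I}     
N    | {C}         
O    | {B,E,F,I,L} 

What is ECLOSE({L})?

Start with {L}.
From L via λ: add G, K.
From K via λ: add C.
From C via λ: add F.
From F via λ: add E, H.
No new states can be added; the closed set is {C, E, F, G, H, K, L}.

{C, E, F, G, H, K, L}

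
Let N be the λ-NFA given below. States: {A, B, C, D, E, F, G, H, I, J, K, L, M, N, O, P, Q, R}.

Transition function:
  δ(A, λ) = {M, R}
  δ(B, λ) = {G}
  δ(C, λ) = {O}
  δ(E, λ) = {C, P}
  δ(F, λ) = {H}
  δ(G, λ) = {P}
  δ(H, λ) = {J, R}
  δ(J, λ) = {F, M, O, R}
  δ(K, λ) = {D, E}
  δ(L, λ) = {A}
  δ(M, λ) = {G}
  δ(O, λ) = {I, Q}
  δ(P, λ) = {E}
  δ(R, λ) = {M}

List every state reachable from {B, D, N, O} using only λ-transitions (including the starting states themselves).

{B, C, D, E, G, I, N, O, P, Q}

Start with {B, D, N, O}.
From B via λ: add G.
From O via λ: add I, Q.
From G via λ: add P.
From P via λ: add E.
From E via λ: add C.
No new states can be added; the closed set is {B, C, D, E, G, I, N, O, P, Q}.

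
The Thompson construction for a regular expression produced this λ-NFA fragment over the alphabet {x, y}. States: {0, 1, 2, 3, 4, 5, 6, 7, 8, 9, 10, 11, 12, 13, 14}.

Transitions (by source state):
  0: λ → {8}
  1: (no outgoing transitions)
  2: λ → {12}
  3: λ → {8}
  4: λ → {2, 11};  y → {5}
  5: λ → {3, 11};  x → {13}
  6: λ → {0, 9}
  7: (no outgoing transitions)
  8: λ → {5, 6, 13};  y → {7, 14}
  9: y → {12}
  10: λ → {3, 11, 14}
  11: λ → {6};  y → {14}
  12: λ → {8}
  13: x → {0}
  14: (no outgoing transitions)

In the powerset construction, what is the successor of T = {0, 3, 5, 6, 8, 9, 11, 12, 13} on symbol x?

{0, 3, 5, 6, 8, 9, 11, 13}

5 on x → {13}.
13 on x → {0}.
No x-transition from 0, 3, 6, 8, 9, 11, 12.
Union after reading x: {0, 13}.
Now take the λ-closure:
From 0 via λ: add 8.
From 8 via λ: add 5, 6.
From 5 via λ: add 3, 11.
From 6 via λ: add 9.
No new states can be added; the closed set is {0, 3, 5, 6, 8, 9, 11, 13}.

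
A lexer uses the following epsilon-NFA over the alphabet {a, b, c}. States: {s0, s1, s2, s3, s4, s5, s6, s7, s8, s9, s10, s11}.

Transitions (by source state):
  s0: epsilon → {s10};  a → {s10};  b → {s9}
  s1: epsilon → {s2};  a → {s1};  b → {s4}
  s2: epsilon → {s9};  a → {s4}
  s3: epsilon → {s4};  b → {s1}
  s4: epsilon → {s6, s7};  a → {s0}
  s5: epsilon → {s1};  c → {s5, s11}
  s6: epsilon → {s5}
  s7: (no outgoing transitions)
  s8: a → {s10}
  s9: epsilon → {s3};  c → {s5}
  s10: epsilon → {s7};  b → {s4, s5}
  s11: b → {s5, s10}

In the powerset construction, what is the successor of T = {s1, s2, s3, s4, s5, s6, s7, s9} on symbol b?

{s1, s2, s3, s4, s5, s6, s7, s9}

s1 on b → {s4}.
s3 on b → {s1}.
No b-transition from s2, s4, s5, s6, s7, s9.
Union after reading b: {s1, s4}.
Now take the epsilon-closure:
From s1 via epsilon: add s2.
From s4 via epsilon: add s6, s7.
From s2 via epsilon: add s9.
From s6 via epsilon: add s5.
From s9 via epsilon: add s3.
No new states can be added; the closed set is {s1, s2, s3, s4, s5, s6, s7, s9}.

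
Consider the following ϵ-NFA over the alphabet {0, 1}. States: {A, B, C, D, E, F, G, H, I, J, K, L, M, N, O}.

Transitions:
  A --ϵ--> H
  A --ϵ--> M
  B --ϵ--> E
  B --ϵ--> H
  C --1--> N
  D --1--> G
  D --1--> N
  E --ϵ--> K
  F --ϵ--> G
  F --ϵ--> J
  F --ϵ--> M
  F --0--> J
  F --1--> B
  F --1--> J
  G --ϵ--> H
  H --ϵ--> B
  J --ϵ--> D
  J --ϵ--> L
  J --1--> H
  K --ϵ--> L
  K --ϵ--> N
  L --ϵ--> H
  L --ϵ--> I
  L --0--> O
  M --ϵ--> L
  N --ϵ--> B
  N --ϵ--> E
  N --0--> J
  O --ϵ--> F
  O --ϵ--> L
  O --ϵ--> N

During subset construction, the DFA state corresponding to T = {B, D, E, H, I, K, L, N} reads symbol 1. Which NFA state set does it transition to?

{B, E, G, H, I, K, L, N}

D on 1 → {G, N}.
No 1-transition from B, E, H, I, K, L, N.
Union after reading 1: {G, N}.
Now take the ϵ-closure:
From G via ϵ: add H.
From N via ϵ: add B, E.
From E via ϵ: add K.
From K via ϵ: add L.
From L via ϵ: add I.
No new states can be added; the closed set is {B, E, G, H, I, K, L, N}.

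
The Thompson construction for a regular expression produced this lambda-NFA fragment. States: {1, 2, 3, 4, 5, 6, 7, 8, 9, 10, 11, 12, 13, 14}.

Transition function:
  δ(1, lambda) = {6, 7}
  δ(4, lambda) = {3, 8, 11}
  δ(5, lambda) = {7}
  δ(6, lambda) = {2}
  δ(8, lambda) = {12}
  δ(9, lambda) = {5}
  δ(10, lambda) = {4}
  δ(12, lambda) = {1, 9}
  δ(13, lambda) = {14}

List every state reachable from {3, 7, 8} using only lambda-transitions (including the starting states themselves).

{1, 2, 3, 5, 6, 7, 8, 9, 12}

Start with {3, 7, 8}.
From 8 via lambda: add 12.
From 12 via lambda: add 1, 9.
From 1 via lambda: add 6.
From 9 via lambda: add 5.
From 6 via lambda: add 2.
No new states can be added; the closed set is {1, 2, 3, 5, 6, 7, 8, 9, 12}.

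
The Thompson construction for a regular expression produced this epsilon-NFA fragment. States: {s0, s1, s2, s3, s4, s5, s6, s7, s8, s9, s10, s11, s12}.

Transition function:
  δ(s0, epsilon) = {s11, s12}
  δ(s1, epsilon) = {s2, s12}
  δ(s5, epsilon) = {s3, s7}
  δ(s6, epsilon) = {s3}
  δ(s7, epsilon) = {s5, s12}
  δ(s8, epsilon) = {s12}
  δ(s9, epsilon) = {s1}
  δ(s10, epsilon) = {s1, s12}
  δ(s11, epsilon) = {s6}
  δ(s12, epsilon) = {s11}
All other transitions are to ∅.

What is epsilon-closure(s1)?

Start with {s1}.
From s1 via epsilon: add s2, s12.
From s12 via epsilon: add s11.
From s11 via epsilon: add s6.
From s6 via epsilon: add s3.
No new states can be added; the closed set is {s1, s2, s3, s6, s11, s12}.

{s1, s2, s3, s6, s11, s12}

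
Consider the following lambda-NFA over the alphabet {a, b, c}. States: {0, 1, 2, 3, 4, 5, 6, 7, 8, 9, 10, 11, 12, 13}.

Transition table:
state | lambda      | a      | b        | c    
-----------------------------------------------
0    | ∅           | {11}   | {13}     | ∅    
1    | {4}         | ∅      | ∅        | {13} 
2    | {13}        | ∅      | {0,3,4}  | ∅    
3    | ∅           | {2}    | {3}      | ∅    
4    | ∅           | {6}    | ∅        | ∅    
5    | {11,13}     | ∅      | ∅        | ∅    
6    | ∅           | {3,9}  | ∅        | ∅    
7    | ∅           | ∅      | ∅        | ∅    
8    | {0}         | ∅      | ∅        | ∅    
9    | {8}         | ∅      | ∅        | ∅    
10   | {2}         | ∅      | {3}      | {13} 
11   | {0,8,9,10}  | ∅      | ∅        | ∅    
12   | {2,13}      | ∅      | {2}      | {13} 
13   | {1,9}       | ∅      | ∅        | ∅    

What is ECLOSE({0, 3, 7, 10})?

Start with {0, 3, 7, 10}.
From 10 via lambda: add 2.
From 2 via lambda: add 13.
From 13 via lambda: add 1, 9.
From 1 via lambda: add 4.
From 9 via lambda: add 8.
No new states can be added; the closed set is {0, 1, 2, 3, 4, 7, 8, 9, 10, 13}.

{0, 1, 2, 3, 4, 7, 8, 9, 10, 13}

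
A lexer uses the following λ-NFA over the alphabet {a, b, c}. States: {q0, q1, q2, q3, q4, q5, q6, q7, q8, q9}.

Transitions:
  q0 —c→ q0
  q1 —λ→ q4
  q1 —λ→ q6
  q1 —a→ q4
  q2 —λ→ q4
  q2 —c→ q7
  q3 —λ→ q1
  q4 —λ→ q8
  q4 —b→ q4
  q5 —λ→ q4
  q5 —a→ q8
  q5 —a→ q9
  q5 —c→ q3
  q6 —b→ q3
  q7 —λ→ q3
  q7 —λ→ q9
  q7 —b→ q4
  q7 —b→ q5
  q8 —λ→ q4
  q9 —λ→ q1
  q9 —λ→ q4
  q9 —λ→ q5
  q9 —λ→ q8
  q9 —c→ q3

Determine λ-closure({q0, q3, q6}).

Start with {q0, q3, q6}.
From q3 via λ: add q1.
From q1 via λ: add q4.
From q4 via λ: add q8.
No new states can be added; the closed set is {q0, q1, q3, q4, q6, q8}.

{q0, q1, q3, q4, q6, q8}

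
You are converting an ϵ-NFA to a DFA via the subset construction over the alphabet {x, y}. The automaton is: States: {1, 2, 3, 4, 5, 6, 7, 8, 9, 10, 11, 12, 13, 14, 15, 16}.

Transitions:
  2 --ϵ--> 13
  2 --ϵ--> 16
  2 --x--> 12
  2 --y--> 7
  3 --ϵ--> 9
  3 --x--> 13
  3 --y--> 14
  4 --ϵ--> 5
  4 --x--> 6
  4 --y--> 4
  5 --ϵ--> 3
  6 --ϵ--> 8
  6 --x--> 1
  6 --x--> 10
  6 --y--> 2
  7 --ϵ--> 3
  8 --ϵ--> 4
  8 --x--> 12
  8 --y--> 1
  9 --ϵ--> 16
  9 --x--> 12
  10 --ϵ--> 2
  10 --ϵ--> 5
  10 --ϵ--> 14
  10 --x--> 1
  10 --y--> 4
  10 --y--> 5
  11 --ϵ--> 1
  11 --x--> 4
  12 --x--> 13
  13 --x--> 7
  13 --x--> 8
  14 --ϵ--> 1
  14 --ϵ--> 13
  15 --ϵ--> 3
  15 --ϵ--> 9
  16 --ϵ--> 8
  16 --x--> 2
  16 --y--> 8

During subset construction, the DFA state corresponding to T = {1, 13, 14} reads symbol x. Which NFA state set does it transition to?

{3, 4, 5, 7, 8, 9, 16}

13 on x → {7, 8}.
No x-transition from 1, 14.
Union after reading x: {7, 8}.
Now take the ϵ-closure:
From 7 via ϵ: add 3.
From 8 via ϵ: add 4.
From 3 via ϵ: add 9.
From 4 via ϵ: add 5.
From 9 via ϵ: add 16.
No new states can be added; the closed set is {3, 4, 5, 7, 8, 9, 16}.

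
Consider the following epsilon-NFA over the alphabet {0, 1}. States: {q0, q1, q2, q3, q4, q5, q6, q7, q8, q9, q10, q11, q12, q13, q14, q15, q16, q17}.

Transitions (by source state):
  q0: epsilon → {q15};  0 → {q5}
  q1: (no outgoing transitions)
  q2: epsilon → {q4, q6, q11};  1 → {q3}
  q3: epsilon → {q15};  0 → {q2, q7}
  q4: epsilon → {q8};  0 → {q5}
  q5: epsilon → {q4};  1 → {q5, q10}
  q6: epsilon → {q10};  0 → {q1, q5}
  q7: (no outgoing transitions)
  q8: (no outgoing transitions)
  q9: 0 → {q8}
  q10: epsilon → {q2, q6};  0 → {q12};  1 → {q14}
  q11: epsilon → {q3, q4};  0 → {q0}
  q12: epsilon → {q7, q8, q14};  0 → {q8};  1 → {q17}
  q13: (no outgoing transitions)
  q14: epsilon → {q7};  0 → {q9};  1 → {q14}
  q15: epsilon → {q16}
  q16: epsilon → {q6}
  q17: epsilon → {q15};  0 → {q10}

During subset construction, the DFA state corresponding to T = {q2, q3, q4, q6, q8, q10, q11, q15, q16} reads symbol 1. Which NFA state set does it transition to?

{q2, q3, q4, q6, q7, q8, q10, q11, q14, q15, q16}

q2 on 1 → {q3}.
q10 on 1 → {q14}.
No 1-transition from q3, q4, q6, q8, q11, q15, q16.
Union after reading 1: {q3, q14}.
Now take the epsilon-closure:
From q3 via epsilon: add q15.
From q14 via epsilon: add q7.
From q15 via epsilon: add q16.
From q16 via epsilon: add q6.
From q6 via epsilon: add q10.
From q10 via epsilon: add q2.
From q2 via epsilon: add q4, q11.
From q4 via epsilon: add q8.
No new states can be added; the closed set is {q2, q3, q4, q6, q7, q8, q10, q11, q14, q15, q16}.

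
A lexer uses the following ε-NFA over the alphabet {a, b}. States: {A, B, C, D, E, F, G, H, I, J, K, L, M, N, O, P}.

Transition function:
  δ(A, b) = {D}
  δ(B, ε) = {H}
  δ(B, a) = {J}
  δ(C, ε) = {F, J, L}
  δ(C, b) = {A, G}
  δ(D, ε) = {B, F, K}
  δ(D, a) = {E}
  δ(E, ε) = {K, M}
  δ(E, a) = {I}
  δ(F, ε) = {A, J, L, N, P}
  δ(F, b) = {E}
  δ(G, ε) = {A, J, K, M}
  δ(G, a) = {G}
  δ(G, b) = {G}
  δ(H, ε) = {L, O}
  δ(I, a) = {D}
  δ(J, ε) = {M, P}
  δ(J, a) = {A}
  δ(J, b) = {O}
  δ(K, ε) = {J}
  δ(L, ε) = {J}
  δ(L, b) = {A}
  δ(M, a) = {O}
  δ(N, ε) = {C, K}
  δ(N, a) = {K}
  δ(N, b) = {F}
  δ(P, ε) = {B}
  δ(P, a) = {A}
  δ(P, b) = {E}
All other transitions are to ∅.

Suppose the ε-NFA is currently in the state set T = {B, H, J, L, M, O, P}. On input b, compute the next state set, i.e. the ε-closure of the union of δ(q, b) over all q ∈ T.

J on b → {O}.
L on b → {A}.
P on b → {E}.
No b-transition from B, H, M, O.
Union after reading b: {A, E, O}.
Now take the ε-closure:
From E via ε: add K, M.
From K via ε: add J.
From J via ε: add P.
From P via ε: add B.
From B via ε: add H.
From H via ε: add L.
No new states can be added; the closed set is {A, B, E, H, J, K, L, M, O, P}.

{A, B, E, H, J, K, L, M, O, P}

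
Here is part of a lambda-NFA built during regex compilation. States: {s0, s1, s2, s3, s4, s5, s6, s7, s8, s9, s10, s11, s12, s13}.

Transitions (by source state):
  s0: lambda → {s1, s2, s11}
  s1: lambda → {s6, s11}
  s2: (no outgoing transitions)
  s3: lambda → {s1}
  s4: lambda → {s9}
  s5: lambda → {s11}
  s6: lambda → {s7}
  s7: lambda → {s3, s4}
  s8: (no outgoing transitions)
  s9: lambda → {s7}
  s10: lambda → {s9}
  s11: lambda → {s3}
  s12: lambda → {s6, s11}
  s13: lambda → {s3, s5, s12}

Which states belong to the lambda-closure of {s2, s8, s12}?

{s1, s2, s3, s4, s6, s7, s8, s9, s11, s12}

Start with {s2, s8, s12}.
From s12 via lambda: add s6, s11.
From s6 via lambda: add s7.
From s11 via lambda: add s3.
From s3 via lambda: add s1.
From s7 via lambda: add s4.
From s4 via lambda: add s9.
No new states can be added; the closed set is {s1, s2, s3, s4, s6, s7, s8, s9, s11, s12}.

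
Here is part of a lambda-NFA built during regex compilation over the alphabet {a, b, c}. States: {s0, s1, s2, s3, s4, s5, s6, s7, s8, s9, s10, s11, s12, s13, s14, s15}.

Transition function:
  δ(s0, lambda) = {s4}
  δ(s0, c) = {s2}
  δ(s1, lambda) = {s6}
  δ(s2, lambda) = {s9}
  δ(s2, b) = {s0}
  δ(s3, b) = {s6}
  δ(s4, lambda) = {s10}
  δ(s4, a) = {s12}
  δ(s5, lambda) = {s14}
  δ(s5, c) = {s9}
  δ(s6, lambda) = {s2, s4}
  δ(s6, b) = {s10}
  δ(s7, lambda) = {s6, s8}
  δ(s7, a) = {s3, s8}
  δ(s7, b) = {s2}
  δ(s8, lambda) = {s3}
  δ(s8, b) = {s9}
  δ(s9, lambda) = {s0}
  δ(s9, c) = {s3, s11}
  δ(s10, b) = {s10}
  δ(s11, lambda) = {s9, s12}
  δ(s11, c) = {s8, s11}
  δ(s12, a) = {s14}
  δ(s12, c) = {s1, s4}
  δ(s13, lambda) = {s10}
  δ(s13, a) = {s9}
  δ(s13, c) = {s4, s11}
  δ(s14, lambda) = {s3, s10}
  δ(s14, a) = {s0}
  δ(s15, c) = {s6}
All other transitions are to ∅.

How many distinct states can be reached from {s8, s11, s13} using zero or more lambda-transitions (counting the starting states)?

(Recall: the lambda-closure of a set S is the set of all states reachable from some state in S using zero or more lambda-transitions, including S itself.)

Start with {s8, s11, s13}.
From s8 via lambda: add s3.
From s11 via lambda: add s9, s12.
From s13 via lambda: add s10.
From s9 via lambda: add s0.
From s0 via lambda: add s4.
lambda-closure = {s0, s3, s4, s8, s9, s10, s11, s12, s13}, which has 9 states.

9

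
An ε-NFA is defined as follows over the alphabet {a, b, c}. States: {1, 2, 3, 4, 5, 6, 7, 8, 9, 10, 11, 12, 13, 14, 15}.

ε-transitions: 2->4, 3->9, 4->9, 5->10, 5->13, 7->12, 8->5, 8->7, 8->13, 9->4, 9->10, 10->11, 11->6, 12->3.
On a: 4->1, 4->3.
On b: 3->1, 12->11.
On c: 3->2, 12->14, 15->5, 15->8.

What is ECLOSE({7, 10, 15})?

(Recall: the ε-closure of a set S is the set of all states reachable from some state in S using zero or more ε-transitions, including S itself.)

{3, 4, 6, 7, 9, 10, 11, 12, 15}

Start with {7, 10, 15}.
From 7 via ε: add 12.
From 10 via ε: add 11.
From 11 via ε: add 6.
From 12 via ε: add 3.
From 3 via ε: add 9.
From 9 via ε: add 4.
No new states can be added; the closed set is {3, 4, 6, 7, 9, 10, 11, 12, 15}.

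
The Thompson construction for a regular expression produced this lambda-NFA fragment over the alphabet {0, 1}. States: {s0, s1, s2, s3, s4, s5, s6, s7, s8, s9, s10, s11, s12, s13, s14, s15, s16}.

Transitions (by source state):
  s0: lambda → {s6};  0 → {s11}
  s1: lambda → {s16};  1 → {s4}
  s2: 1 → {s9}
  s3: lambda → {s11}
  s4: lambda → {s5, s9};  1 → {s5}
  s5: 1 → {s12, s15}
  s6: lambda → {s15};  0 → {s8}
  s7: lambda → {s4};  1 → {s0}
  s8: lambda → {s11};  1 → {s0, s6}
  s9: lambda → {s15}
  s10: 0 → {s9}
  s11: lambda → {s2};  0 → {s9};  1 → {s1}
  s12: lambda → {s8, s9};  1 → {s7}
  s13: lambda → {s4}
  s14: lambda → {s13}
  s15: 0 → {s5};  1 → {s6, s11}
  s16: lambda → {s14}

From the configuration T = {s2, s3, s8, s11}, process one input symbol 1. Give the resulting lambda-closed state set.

s2 on 1 → {s9}.
s8 on 1 → {s0, s6}.
s11 on 1 → {s1}.
No 1-transition from s3.
Union after reading 1: {s0, s1, s6, s9}.
Now take the lambda-closure:
From s1 via lambda: add s16.
From s6 via lambda: add s15.
From s16 via lambda: add s14.
From s14 via lambda: add s13.
From s13 via lambda: add s4.
From s4 via lambda: add s5.
No new states can be added; the closed set is {s0, s1, s4, s5, s6, s9, s13, s14, s15, s16}.

{s0, s1, s4, s5, s6, s9, s13, s14, s15, s16}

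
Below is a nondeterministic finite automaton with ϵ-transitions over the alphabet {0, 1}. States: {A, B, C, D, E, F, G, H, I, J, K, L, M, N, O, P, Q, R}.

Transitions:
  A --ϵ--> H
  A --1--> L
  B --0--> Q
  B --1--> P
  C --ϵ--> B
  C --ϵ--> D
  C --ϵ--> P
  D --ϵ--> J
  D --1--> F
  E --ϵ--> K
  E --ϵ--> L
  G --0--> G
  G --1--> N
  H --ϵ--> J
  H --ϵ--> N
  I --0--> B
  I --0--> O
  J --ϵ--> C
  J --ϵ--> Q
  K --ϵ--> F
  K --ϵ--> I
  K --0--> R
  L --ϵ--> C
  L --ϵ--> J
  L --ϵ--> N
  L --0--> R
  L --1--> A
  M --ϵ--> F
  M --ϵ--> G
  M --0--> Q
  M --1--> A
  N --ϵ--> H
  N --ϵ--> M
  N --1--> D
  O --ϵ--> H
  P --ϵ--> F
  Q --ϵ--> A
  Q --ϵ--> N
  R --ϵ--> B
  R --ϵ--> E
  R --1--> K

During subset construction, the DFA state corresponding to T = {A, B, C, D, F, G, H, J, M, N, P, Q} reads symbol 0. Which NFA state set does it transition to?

{A, B, C, D, F, G, H, J, M, N, P, Q}

B on 0 → {Q}.
G on 0 → {G}.
M on 0 → {Q}.
No 0-transition from A, C, D, F, H, J, N, P, Q.
Union after reading 0: {G, Q}.
Now take the ϵ-closure:
From Q via ϵ: add A, N.
From A via ϵ: add H.
From N via ϵ: add M.
From H via ϵ: add J.
From M via ϵ: add F.
From J via ϵ: add C.
From C via ϵ: add B, D, P.
No new states can be added; the closed set is {A, B, C, D, F, G, H, J, M, N, P, Q}.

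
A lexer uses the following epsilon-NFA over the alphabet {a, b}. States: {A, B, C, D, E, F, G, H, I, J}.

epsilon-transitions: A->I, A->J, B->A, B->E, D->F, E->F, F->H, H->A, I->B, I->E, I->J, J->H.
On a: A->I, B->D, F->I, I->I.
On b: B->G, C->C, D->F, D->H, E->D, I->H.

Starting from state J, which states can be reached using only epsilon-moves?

Start with {J}.
From J via epsilon: add H.
From H via epsilon: add A.
From A via epsilon: add I.
From I via epsilon: add B, E.
From E via epsilon: add F.
No new states can be added; the closed set is {A, B, E, F, H, I, J}.

{A, B, E, F, H, I, J}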